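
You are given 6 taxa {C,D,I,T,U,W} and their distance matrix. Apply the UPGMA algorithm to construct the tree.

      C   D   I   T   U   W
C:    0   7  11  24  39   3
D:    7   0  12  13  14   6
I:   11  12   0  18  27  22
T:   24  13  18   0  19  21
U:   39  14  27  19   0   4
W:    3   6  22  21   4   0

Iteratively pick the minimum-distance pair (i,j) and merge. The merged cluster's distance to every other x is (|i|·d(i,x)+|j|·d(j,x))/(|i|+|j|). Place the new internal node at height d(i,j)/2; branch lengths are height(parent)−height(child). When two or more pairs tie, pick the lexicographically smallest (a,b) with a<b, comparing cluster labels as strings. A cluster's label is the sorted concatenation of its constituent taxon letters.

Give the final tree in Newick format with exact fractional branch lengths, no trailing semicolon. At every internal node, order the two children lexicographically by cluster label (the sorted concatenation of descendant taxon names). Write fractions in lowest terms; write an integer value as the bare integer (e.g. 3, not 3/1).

1. join C+W (d=3) ⇒ CW; edges |C|=3/2, |W|=3/2
  updated: d(CW,D)=13/2, d(CW,I)=33/2, d(CW,T)=45/2, d(CW,U)=43/2
2. join CW+D (d=13/2) ⇒ CDW; edges |CW|=7/4, |D|=13/4
  updated: d(CDW,I)=15, d(CDW,T)=58/3, d(CDW,U)=19
3. join CDW+I (d=15) ⇒ CDIW; edges |CDW|=17/4, |I|=15/2
  updated: d(CDIW,T)=19, d(CDIW,U)=21
4. join CDIW+T (d=19) ⇒ CDITW; edges |CDIW|=2, |T|=19/2
  updated: d(CDITW,U)=103/5
5. join CDITW+U (d=103/5) ⇒ CDITUW; edges |CDITW|=4/5, |U|=103/10
final tree: (((((C:3/2,W:3/2):7/4,D:13/4):17/4,I:15/2):2,T:19/2):4/5,U:103/10)
total length: 847/20

(((((C:3/2,W:3/2):7/4,D:13/4):17/4,I:15/2):2,T:19/2):4/5,U:103/10)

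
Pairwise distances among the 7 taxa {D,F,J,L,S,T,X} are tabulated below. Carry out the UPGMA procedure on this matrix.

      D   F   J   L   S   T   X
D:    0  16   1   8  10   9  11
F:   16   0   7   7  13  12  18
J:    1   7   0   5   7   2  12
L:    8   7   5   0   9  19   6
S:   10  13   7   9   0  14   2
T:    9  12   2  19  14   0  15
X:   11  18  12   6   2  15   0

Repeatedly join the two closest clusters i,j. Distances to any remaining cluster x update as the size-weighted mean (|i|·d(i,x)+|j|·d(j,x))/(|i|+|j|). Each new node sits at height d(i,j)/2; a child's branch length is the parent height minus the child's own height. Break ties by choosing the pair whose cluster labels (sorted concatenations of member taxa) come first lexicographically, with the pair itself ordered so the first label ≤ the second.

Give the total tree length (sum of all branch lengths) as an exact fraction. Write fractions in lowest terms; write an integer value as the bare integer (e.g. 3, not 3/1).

iteration 1: select D,J (d=1); attach at lengths (1/2, 1/2); label the merged cluster DJ
  updated: d(DJ,F)=23/2, d(DJ,L)=13/2, d(DJ,S)=17/2, d(DJ,T)=11/2, d(DJ,X)=23/2
iteration 2: select S,X (d=2); attach at lengths (1, 1); label the merged cluster SX
  updated: d(DJ,SX)=10, d(F,SX)=31/2, d(L,SX)=15/2, d(SX,T)=29/2
iteration 3: select DJ,T (d=11/2); attach at lengths (9/4, 11/4); label the merged cluster DJT
  updated: d(DJT,F)=35/3, d(DJT,L)=32/3, d(DJT,SX)=23/2
iteration 4: select F,L (d=7); attach at lengths (7/2, 7/2); label the merged cluster FL
  updated: d(DJT,FL)=67/6, d(FL,SX)=23/2
iteration 5: select DJT,FL (d=67/6); attach at lengths (17/6, 25/12); label the merged cluster DFJLT
  updated: d(DFJLT,SX)=23/2
iteration 6: select DFJLT,SX (d=23/2); attach at lengths (1/6, 19/4); label the merged cluster DFJLSTX
final tree: ((((D:1/2,J:1/2):9/4,T:11/4):17/6,(F:7/2,L:7/2):25/12):1/6,(S:1,X:1):19/4)
total length: 149/6

149/6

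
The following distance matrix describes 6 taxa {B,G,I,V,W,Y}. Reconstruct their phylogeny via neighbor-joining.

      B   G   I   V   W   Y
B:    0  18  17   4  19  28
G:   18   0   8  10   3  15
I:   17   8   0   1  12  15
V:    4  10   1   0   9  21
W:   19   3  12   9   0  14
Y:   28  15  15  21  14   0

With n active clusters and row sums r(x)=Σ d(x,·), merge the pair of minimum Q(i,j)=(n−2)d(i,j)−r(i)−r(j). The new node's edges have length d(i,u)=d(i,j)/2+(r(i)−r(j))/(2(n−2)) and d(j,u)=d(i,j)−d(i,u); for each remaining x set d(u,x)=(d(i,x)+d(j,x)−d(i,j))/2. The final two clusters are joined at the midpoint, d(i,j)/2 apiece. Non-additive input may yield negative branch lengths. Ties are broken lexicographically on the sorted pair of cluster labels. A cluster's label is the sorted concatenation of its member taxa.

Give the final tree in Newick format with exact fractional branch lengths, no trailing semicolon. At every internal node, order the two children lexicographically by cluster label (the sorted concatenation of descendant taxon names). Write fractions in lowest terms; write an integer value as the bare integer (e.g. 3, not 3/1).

1. join B+V (d=4, Q=-115) ⇒ BV; edges |B|=57/8, |V|=-25/8
  updated: d(BV,G)=12, d(BV,I)=7, d(BV,W)=12, d(BV,Y)=45/2
2. join BV+I (d=7, Q=-149/2) ⇒ BIV; edges |BV|=65/12, |I|=19/12
  updated: d(BIV,G)=13/2, d(BIV,W)=17/2, d(BIV,Y)=61/4
3. join BIV+Y (d=61/4, Q=-44) ⇒ BIVY; edges |BIV|=33/8, |Y|=89/8
  updated: d(BIVY,G)=25/8, d(BIVY,W)=29/8
4. join BIVY+G (d=25/8, Q=-39/4) ⇒ BGIVY; edges |BIVY|=15/8, |G|=5/4
  updated: d(BGIVY,W)=7/4
5. join BGIVY+W (d=7/4) ⇒ BGIVWY; edges |BGIVY|=7/8, |W|=7/8
final tree: (((((B:57/8,V:-25/8):65/12,I:19/12):33/8,Y:89/8):15/8,G:5/4):7/8,W:7/8)
total length: 249/8

(((((B:57/8,V:-25/8):65/12,I:19/12):33/8,Y:89/8):15/8,G:5/4):7/8,W:7/8)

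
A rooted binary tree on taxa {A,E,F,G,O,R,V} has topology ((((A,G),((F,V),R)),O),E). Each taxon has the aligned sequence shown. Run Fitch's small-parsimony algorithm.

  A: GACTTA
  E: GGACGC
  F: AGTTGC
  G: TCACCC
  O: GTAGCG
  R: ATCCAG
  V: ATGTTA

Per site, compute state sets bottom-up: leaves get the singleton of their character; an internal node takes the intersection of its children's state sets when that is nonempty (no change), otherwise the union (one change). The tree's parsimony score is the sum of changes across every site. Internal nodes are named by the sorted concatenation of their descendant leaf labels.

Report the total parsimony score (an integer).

22

site 0, node AG: A={G} ∪ G={T} → {G,T} (+1)
site 0, node FV: F={A} ∩ V={A} → {A} (+0)
site 0, node FRV: FV={A} ∩ R={A} → {A} (+0)
site 0, node AFGRV: AG={G,T} ∪ FRV={A} → {A,G,T} (+1)
site 0, node AFGORV: AFGRV={A,G,T} ∩ O={G} → {G} (+0)
site 0, node AEFGORV: AFGORV={G} ∩ E={G} → {G} (+0)
site 1, node AG: A={A} ∪ G={C} → {A,C} (+1)
site 1, node FV: F={G} ∪ V={T} → {G,T} (+1)
site 1, node FRV: FV={G,T} ∩ R={T} → {T} (+0)
site 1, node AFGRV: AG={A,C} ∪ FRV={T} → {A,C,T} (+1)
site 1, node AFGORV: AFGRV={A,C,T} ∩ O={T} → {T} (+0)
site 1, node AEFGORV: AFGORV={T} ∪ E={G} → {G,T} (+1)
site 2, node AG: A={C} ∪ G={A} → {A,C} (+1)
site 2, node FV: F={T} ∪ V={G} → {G,T} (+1)
site 2, node FRV: FV={G,T} ∪ R={C} → {C,G,T} (+1)
site 2, node AFGRV: AG={A,C} ∩ FRV={C,G,T} → {C} (+0)
site 2, node AFGORV: AFGRV={C} ∪ O={A} → {A,C} (+1)
site 2, node AEFGORV: AFGORV={A,C} ∩ E={A} → {A} (+0)
site 3, node AG: A={T} ∪ G={C} → {C,T} (+1)
site 3, node FV: F={T} ∩ V={T} → {T} (+0)
site 3, node FRV: FV={T} ∪ R={C} → {C,T} (+1)
site 3, node AFGRV: AG={C,T} ∩ FRV={C,T} → {C,T} (+0)
site 3, node AFGORV: AFGRV={C,T} ∪ O={G} → {C,G,T} (+1)
site 3, node AEFGORV: AFGORV={C,G,T} ∩ E={C} → {C} (+0)
site 4, node AG: A={T} ∪ G={C} → {C,T} (+1)
site 4, node FV: F={G} ∪ V={T} → {G,T} (+1)
site 4, node FRV: FV={G,T} ∪ R={A} → {A,G,T} (+1)
site 4, node AFGRV: AG={C,T} ∩ FRV={A,G,T} → {T} (+0)
site 4, node AFGORV: AFGRV={T} ∪ O={C} → {C,T} (+1)
site 4, node AEFGORV: AFGORV={C,T} ∪ E={G} → {C,G,T} (+1)
site 5, node AG: A={A} ∪ G={C} → {A,C} (+1)
site 5, node FV: F={C} ∪ V={A} → {A,C} (+1)
site 5, node FRV: FV={A,C} ∪ R={G} → {A,C,G} (+1)
site 5, node AFGRV: AG={A,C} ∩ FRV={A,C,G} → {A,C} (+0)
site 5, node AFGORV: AFGRV={A,C} ∪ O={G} → {A,C,G} (+1)
site 5, node AEFGORV: AFGORV={A,C,G} ∩ E={C} → {C} (+0)
per-site changes: [2, 4, 4, 3, 5, 4]; total = 22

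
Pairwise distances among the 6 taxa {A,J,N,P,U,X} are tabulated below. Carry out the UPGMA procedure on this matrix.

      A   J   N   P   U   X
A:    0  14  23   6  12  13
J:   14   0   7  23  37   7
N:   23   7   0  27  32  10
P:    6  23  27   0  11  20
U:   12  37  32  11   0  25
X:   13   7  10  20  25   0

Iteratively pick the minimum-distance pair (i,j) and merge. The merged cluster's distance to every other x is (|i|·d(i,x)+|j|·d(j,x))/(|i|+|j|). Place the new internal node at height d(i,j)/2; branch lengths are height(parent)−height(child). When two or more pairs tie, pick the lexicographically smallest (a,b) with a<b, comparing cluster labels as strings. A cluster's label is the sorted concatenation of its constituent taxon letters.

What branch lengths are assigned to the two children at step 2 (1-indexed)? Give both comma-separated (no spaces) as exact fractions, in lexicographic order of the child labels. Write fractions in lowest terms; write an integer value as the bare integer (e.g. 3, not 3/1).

1. join A+P (d=6) ⇒ AP; edges |A|=3, |P|=3
  updated: d(AP,J)=37/2, d(AP,N)=25, d(AP,U)=23/2, d(AP,X)=33/2
2. join J+N (d=7) ⇒ JN; edges |J|=7/2, |N|=7/2
  updated: d(AP,JN)=87/4, d(JN,U)=69/2, d(JN,X)=17/2
3. join JN+X (d=17/2) ⇒ JNX; edges |JN|=3/4, |X|=17/4
  updated: d(AP,JNX)=20, d(JNX,U)=94/3
4. join AP+U (d=23/2) ⇒ APU; edges |AP|=11/4, |U|=23/4
  updated: d(APU,JNX)=214/9
5. join APU+JNX (d=214/9) ⇒ AJNPUX; edges |APU|=221/36, |JNX|=275/36
final tree: (((A:3,P:3):11/4,U:23/4):221/36,((J:7/2,N:7/2):3/4,X:17/4):275/36)
total length: 725/18

7/2,7/2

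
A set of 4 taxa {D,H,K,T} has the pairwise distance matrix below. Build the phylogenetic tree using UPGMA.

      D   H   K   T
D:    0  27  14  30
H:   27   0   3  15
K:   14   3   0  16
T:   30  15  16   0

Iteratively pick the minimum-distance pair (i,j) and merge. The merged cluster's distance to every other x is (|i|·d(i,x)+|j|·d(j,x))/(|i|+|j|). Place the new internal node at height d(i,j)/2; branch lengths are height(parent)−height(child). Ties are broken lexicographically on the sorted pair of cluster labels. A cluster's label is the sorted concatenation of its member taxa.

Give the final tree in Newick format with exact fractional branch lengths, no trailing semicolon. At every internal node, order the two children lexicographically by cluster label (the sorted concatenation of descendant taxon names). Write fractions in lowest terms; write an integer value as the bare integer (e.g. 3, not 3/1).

1. join H+K (d=3) ⇒ HK; edges |H|=3/2, |K|=3/2
  updated: d(D,HK)=41/2, d(HK,T)=31/2
2. join HK+T (d=31/2) ⇒ HKT; edges |HK|=25/4, |T|=31/4
  updated: d(D,HKT)=71/3
3. join D+HKT (d=71/3) ⇒ DHKT; edges |D|=71/6, |HKT|=49/12
final tree: (D:71/6,((H:3/2,K:3/2):25/4,T:31/4):49/12)
total length: 395/12

(D:71/6,((H:3/2,K:3/2):25/4,T:31/4):49/12)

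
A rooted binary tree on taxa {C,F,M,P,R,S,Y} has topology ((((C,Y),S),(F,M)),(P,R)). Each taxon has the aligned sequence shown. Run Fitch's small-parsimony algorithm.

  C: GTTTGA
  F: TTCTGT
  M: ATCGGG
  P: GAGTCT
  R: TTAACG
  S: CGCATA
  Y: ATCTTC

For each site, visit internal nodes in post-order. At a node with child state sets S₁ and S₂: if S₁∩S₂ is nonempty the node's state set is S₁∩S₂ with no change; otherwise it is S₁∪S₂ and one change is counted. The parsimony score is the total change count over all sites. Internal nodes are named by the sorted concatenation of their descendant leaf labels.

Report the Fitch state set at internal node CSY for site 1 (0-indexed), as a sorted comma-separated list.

G,T

CY@0: {G} ∪ {A} = {A,G} (union, +1)
CSY@0: {A,G} ∪ {C} = {A,C,G} (union, +1)
FM@0: {T} ∪ {A} = {A,T} (union, +1)
CFMSY@0: {A,C,G} ∩ {A,T} = {A} (intersection, +0)
PR@0: {G} ∪ {T} = {G,T} (union, +1)
CFMPRSY@0: {A} ∪ {G,T} = {A,G,T} (union, +1)
CY@1: {T} ∩ {T} = {T} (intersection, +0)
CSY@1: {T} ∪ {G} = {G,T} (union, +1)
FM@1: {T} ∩ {T} = {T} (intersection, +0)
CFMSY@1: {G,T} ∩ {T} = {T} (intersection, +0)
PR@1: {A} ∪ {T} = {A,T} (union, +1)
CFMPRSY@1: {T} ∩ {A,T} = {T} (intersection, +0)
CY@2: {T} ∪ {C} = {C,T} (union, +1)
CSY@2: {C,T} ∩ {C} = {C} (intersection, +0)
FM@2: {C} ∩ {C} = {C} (intersection, +0)
CFMSY@2: {C} ∩ {C} = {C} (intersection, +0)
PR@2: {G} ∪ {A} = {A,G} (union, +1)
CFMPRSY@2: {C} ∪ {A,G} = {A,C,G} (union, +1)
CY@3: {T} ∩ {T} = {T} (intersection, +0)
CSY@3: {T} ∪ {A} = {A,T} (union, +1)
FM@3: {T} ∪ {G} = {G,T} (union, +1)
CFMSY@3: {A,T} ∩ {G,T} = {T} (intersection, +0)
PR@3: {T} ∪ {A} = {A,T} (union, +1)
CFMPRSY@3: {T} ∩ {A,T} = {T} (intersection, +0)
CY@4: {G} ∪ {T} = {G,T} (union, +1)
CSY@4: {G,T} ∩ {T} = {T} (intersection, +0)
FM@4: {G} ∩ {G} = {G} (intersection, +0)
CFMSY@4: {T} ∪ {G} = {G,T} (union, +1)
PR@4: {C} ∩ {C} = {C} (intersection, +0)
CFMPRSY@4: {G,T} ∪ {C} = {C,G,T} (union, +1)
CY@5: {A} ∪ {C} = {A,C} (union, +1)
CSY@5: {A,C} ∩ {A} = {A} (intersection, +0)
FM@5: {T} ∪ {G} = {G,T} (union, +1)
CFMSY@5: {A} ∪ {G,T} = {A,G,T} (union, +1)
PR@5: {T} ∪ {G} = {G,T} (union, +1)
CFMPRSY@5: {A,G,T} ∩ {G,T} = {G,T} (intersection, +0)
per-site changes: [5, 2, 3, 3, 3, 4]; total = 20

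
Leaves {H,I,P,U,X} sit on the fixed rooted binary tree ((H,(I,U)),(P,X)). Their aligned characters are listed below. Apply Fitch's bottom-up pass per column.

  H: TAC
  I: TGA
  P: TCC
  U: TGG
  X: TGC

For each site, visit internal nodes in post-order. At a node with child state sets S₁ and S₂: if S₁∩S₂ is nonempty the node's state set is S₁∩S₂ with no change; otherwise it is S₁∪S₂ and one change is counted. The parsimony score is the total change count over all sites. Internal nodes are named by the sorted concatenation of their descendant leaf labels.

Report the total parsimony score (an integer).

4

[col 0] IU: children I:{T}, U:{T} ∩→ {T}; cost 0
[col 0] HIU: children H:{T}, IU:{T} ∩→ {T}; cost 0
[col 0] PX: children P:{T}, X:{T} ∩→ {T}; cost 0
[col 0] HIPUX: children HIU:{T}, PX:{T} ∩→ {T}; cost 0
[col 1] IU: children I:{G}, U:{G} ∩→ {G}; cost 0
[col 1] HIU: children H:{A}, IU:{G} ∪→ {A,G}; cost 1
[col 1] PX: children P:{C}, X:{G} ∪→ {C,G}; cost 1
[col 1] HIPUX: children HIU:{A,G}, PX:{C,G} ∩→ {G}; cost 0
[col 2] IU: children I:{A}, U:{G} ∪→ {A,G}; cost 1
[col 2] HIU: children H:{C}, IU:{A,G} ∪→ {A,C,G}; cost 1
[col 2] PX: children P:{C}, X:{C} ∩→ {C}; cost 0
[col 2] HIPUX: children HIU:{A,C,G}, PX:{C} ∩→ {C}; cost 0
per-site changes: [0, 2, 2]; total = 4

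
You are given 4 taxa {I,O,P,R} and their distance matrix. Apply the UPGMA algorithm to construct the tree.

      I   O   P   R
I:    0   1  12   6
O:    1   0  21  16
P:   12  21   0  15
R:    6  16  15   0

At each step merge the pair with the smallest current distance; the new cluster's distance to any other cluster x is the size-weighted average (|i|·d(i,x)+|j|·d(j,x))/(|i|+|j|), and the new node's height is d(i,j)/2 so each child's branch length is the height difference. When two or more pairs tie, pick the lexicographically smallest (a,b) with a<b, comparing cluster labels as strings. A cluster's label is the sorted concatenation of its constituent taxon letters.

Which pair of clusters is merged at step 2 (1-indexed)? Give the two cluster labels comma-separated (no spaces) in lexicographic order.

iteration 1: select I,O (d=1); attach at lengths (1/2, 1/2); label the merged cluster IO
  updated: d(IO,P)=33/2, d(IO,R)=11
iteration 2: select IO,R (d=11); attach at lengths (5, 11/2); label the merged cluster IOR
  updated: d(IOR,P)=16
iteration 3: select IOR,P (d=16); attach at lengths (5/2, 8); label the merged cluster IOPR
final tree: (((I:1/2,O:1/2):5,R:11/2):5/2,P:8)
total length: 22

IO,R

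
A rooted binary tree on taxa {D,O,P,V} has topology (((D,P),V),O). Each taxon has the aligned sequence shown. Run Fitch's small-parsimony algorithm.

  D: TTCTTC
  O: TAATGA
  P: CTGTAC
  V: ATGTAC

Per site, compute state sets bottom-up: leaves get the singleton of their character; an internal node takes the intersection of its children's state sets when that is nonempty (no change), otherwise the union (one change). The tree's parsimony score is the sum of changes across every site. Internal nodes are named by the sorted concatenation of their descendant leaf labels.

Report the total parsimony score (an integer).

[col 0] DP: children D:{T}, P:{C} ∪→ {C,T}; cost 1
[col 0] DPV: children DP:{C,T}, V:{A} ∪→ {A,C,T}; cost 1
[col 0] DOPV: children DPV:{A,C,T}, O:{T} ∩→ {T}; cost 0
[col 1] DP: children D:{T}, P:{T} ∩→ {T}; cost 0
[col 1] DPV: children DP:{T}, V:{T} ∩→ {T}; cost 0
[col 1] DOPV: children DPV:{T}, O:{A} ∪→ {A,T}; cost 1
[col 2] DP: children D:{C}, P:{G} ∪→ {C,G}; cost 1
[col 2] DPV: children DP:{C,G}, V:{G} ∩→ {G}; cost 0
[col 2] DOPV: children DPV:{G}, O:{A} ∪→ {A,G}; cost 1
[col 3] DP: children D:{T}, P:{T} ∩→ {T}; cost 0
[col 3] DPV: children DP:{T}, V:{T} ∩→ {T}; cost 0
[col 3] DOPV: children DPV:{T}, O:{T} ∩→ {T}; cost 0
[col 4] DP: children D:{T}, P:{A} ∪→ {A,T}; cost 1
[col 4] DPV: children DP:{A,T}, V:{A} ∩→ {A}; cost 0
[col 4] DOPV: children DPV:{A}, O:{G} ∪→ {A,G}; cost 1
[col 5] DP: children D:{C}, P:{C} ∩→ {C}; cost 0
[col 5] DPV: children DP:{C}, V:{C} ∩→ {C}; cost 0
[col 5] DOPV: children DPV:{C}, O:{A} ∪→ {A,C}; cost 1
per-site changes: [2, 1, 2, 0, 2, 1]; total = 8

8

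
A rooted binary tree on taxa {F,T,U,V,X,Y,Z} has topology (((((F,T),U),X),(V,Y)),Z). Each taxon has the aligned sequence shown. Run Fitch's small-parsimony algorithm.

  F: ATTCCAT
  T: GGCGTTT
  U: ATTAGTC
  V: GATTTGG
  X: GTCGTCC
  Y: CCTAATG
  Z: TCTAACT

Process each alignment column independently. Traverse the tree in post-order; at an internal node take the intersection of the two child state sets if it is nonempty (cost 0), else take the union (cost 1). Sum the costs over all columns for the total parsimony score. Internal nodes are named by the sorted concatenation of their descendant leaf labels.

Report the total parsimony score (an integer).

[col 0] FT: children F:{A}, T:{G} ∪→ {A,G}; cost 1
[col 0] FTU: children FT:{A,G}, U:{A} ∩→ {A}; cost 0
[col 0] FTUX: children FTU:{A}, X:{G} ∪→ {A,G}; cost 1
[col 0] VY: children V:{G}, Y:{C} ∪→ {C,G}; cost 1
[col 0] FTUVXY: children FTUX:{A,G}, VY:{C,G} ∩→ {G}; cost 0
[col 0] FTUVXYZ: children FTUVXY:{G}, Z:{T} ∪→ {G,T}; cost 1
[col 1] FT: children F:{T}, T:{G} ∪→ {G,T}; cost 1
[col 1] FTU: children FT:{G,T}, U:{T} ∩→ {T}; cost 0
[col 1] FTUX: children FTU:{T}, X:{T} ∩→ {T}; cost 0
[col 1] VY: children V:{A}, Y:{C} ∪→ {A,C}; cost 1
[col 1] FTUVXY: children FTUX:{T}, VY:{A,C} ∪→ {A,C,T}; cost 1
[col 1] FTUVXYZ: children FTUVXY:{A,C,T}, Z:{C} ∩→ {C}; cost 0
[col 2] FT: children F:{T}, T:{C} ∪→ {C,T}; cost 1
[col 2] FTU: children FT:{C,T}, U:{T} ∩→ {T}; cost 0
[col 2] FTUX: children FTU:{T}, X:{C} ∪→ {C,T}; cost 1
[col 2] VY: children V:{T}, Y:{T} ∩→ {T}; cost 0
[col 2] FTUVXY: children FTUX:{C,T}, VY:{T} ∩→ {T}; cost 0
[col 2] FTUVXYZ: children FTUVXY:{T}, Z:{T} ∩→ {T}; cost 0
[col 3] FT: children F:{C}, T:{G} ∪→ {C,G}; cost 1
[col 3] FTU: children FT:{C,G}, U:{A} ∪→ {A,C,G}; cost 1
[col 3] FTUX: children FTU:{A,C,G}, X:{G} ∩→ {G}; cost 0
[col 3] VY: children V:{T}, Y:{A} ∪→ {A,T}; cost 1
[col 3] FTUVXY: children FTUX:{G}, VY:{A,T} ∪→ {A,G,T}; cost 1
[col 3] FTUVXYZ: children FTUVXY:{A,G,T}, Z:{A} ∩→ {A}; cost 0
[col 4] FT: children F:{C}, T:{T} ∪→ {C,T}; cost 1
[col 4] FTU: children FT:{C,T}, U:{G} ∪→ {C,G,T}; cost 1
[col 4] FTUX: children FTU:{C,G,T}, X:{T} ∩→ {T}; cost 0
[col 4] VY: children V:{T}, Y:{A} ∪→ {A,T}; cost 1
[col 4] FTUVXY: children FTUX:{T}, VY:{A,T} ∩→ {T}; cost 0
[col 4] FTUVXYZ: children FTUVXY:{T}, Z:{A} ∪→ {A,T}; cost 1
[col 5] FT: children F:{A}, T:{T} ∪→ {A,T}; cost 1
[col 5] FTU: children FT:{A,T}, U:{T} ∩→ {T}; cost 0
[col 5] FTUX: children FTU:{T}, X:{C} ∪→ {C,T}; cost 1
[col 5] VY: children V:{G}, Y:{T} ∪→ {G,T}; cost 1
[col 5] FTUVXY: children FTUX:{C,T}, VY:{G,T} ∩→ {T}; cost 0
[col 5] FTUVXYZ: children FTUVXY:{T}, Z:{C} ∪→ {C,T}; cost 1
[col 6] FT: children F:{T}, T:{T} ∩→ {T}; cost 0
[col 6] FTU: children FT:{T}, U:{C} ∪→ {C,T}; cost 1
[col 6] FTUX: children FTU:{C,T}, X:{C} ∩→ {C}; cost 0
[col 6] VY: children V:{G}, Y:{G} ∩→ {G}; cost 0
[col 6] FTUVXY: children FTUX:{C}, VY:{G} ∪→ {C,G}; cost 1
[col 6] FTUVXYZ: children FTUVXY:{C,G}, Z:{T} ∪→ {C,G,T}; cost 1
per-site changes: [4, 3, 2, 4, 4, 4, 3]; total = 24

24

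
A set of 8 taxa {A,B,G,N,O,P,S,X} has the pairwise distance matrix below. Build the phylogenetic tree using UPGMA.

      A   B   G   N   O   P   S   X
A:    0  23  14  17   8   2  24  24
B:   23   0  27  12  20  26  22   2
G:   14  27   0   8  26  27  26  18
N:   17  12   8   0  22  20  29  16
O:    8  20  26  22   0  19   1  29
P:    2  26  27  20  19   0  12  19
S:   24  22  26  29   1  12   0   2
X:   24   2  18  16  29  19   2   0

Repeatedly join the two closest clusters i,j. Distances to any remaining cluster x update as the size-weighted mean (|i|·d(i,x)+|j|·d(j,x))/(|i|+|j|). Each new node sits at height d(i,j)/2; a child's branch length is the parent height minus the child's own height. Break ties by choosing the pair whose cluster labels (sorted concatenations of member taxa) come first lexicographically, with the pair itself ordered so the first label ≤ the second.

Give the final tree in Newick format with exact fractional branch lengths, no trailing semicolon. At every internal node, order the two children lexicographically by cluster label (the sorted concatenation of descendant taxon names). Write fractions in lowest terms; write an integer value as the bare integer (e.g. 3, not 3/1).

(((A:1,P:1):55/8,(O:1/2,S:1/2):59/8):47/16,((B:1,X:1):65/8,(G:4,N:4):41/8):27/16)

iteration 1: select O,S (d=1); attach at lengths (1/2, 1/2); label the merged cluster OS
  updated: d(A,OS)=16, d(B,OS)=21, d(G,OS)=26, d(N,OS)=51/2, d(OS,P)=31/2, d(OS,X)=31/2
iteration 2: select A,P (d=2); attach at lengths (1, 1); label the merged cluster AP
  updated: d(AP,B)=49/2, d(AP,G)=41/2, d(AP,N)=37/2, d(AP,OS)=63/4, d(AP,X)=43/2
iteration 3: select B,X (d=2); attach at lengths (1, 1); label the merged cluster BX
  updated: d(AP,BX)=23, d(BX,G)=45/2, d(BX,N)=14, d(BX,OS)=73/4
iteration 4: select G,N (d=8); attach at lengths (4, 4); label the merged cluster GN
  updated: d(AP,GN)=39/2, d(BX,GN)=73/4, d(GN,OS)=103/4
iteration 5: select AP,OS (d=63/4); attach at lengths (55/8, 59/8); label the merged cluster AOPS
  updated: d(AOPS,BX)=165/8, d(AOPS,GN)=181/8
iteration 6: select BX,GN (d=73/4); attach at lengths (65/8, 41/8); label the merged cluster BGNX
  updated: d(AOPS,BGNX)=173/8
iteration 7: select AOPS,BGNX (d=173/8); attach at lengths (47/16, 27/16); label the merged cluster ABGNOPSX
final tree: (((A:1,P:1):55/8,(O:1/2,S:1/2):59/8):47/16,((B:1,X:1):65/8,(G:4,N:4):41/8):27/16)
total length: 361/8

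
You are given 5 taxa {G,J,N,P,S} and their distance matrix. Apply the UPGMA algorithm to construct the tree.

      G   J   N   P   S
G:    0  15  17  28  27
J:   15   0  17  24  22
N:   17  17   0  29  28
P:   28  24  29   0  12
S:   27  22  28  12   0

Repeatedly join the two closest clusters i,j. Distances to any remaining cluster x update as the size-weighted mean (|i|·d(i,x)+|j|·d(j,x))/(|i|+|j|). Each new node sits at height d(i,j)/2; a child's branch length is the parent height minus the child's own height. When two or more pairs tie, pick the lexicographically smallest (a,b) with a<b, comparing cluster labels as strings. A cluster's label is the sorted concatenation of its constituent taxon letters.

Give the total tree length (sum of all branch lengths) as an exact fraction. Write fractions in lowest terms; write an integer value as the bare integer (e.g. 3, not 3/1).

145/3

iteration 1: select P,S (d=12); attach at lengths (6, 6); label the merged cluster PS
  updated: d(G,PS)=55/2, d(J,PS)=23, d(N,PS)=57/2
iteration 2: select G,J (d=15); attach at lengths (15/2, 15/2); label the merged cluster GJ
  updated: d(GJ,N)=17, d(GJ,PS)=101/4
iteration 3: select GJ,N (d=17); attach at lengths (1, 17/2); label the merged cluster GJN
  updated: d(GJN,PS)=79/3
iteration 4: select GJN,PS (d=79/3); attach at lengths (14/3, 43/6); label the merged cluster GJNPS
final tree: (((G:15/2,J:15/2):1,N:17/2):14/3,(P:6,S:6):43/6)
total length: 145/3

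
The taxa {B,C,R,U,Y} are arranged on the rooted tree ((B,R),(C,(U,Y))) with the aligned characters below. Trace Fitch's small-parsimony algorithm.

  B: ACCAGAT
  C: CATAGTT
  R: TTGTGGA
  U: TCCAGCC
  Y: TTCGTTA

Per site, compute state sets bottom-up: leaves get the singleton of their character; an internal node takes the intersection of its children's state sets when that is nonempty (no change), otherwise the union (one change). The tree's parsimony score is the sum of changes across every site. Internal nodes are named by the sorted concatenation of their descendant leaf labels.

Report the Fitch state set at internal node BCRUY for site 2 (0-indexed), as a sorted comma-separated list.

site 0, node BR: B={A} ∪ R={T} → {A,T} (+1)
site 0, node UY: U={T} ∩ Y={T} → {T} (+0)
site 0, node CUY: C={C} ∪ UY={T} → {C,T} (+1)
site 0, node BCRUY: BR={A,T} ∩ CUY={C,T} → {T} (+0)
site 1, node BR: B={C} ∪ R={T} → {C,T} (+1)
site 1, node UY: U={C} ∪ Y={T} → {C,T} (+1)
site 1, node CUY: C={A} ∪ UY={C,T} → {A,C,T} (+1)
site 1, node BCRUY: BR={C,T} ∩ CUY={A,C,T} → {C,T} (+0)
site 2, node BR: B={C} ∪ R={G} → {C,G} (+1)
site 2, node UY: U={C} ∩ Y={C} → {C} (+0)
site 2, node CUY: C={T} ∪ UY={C} → {C,T} (+1)
site 2, node BCRUY: BR={C,G} ∩ CUY={C,T} → {C} (+0)
site 3, node BR: B={A} ∪ R={T} → {A,T} (+1)
site 3, node UY: U={A} ∪ Y={G} → {A,G} (+1)
site 3, node CUY: C={A} ∩ UY={A,G} → {A} (+0)
site 3, node BCRUY: BR={A,T} ∩ CUY={A} → {A} (+0)
site 4, node BR: B={G} ∩ R={G} → {G} (+0)
site 4, node UY: U={G} ∪ Y={T} → {G,T} (+1)
site 4, node CUY: C={G} ∩ UY={G,T} → {G} (+0)
site 4, node BCRUY: BR={G} ∩ CUY={G} → {G} (+0)
site 5, node BR: B={A} ∪ R={G} → {A,G} (+1)
site 5, node UY: U={C} ∪ Y={T} → {C,T} (+1)
site 5, node CUY: C={T} ∩ UY={C,T} → {T} (+0)
site 5, node BCRUY: BR={A,G} ∪ CUY={T} → {A,G,T} (+1)
site 6, node BR: B={T} ∪ R={A} → {A,T} (+1)
site 6, node UY: U={C} ∪ Y={A} → {A,C} (+1)
site 6, node CUY: C={T} ∪ UY={A,C} → {A,C,T} (+1)
site 6, node BCRUY: BR={A,T} ∩ CUY={A,C,T} → {A,T} (+0)
per-site changes: [2, 3, 2, 2, 1, 3, 3]; total = 16

C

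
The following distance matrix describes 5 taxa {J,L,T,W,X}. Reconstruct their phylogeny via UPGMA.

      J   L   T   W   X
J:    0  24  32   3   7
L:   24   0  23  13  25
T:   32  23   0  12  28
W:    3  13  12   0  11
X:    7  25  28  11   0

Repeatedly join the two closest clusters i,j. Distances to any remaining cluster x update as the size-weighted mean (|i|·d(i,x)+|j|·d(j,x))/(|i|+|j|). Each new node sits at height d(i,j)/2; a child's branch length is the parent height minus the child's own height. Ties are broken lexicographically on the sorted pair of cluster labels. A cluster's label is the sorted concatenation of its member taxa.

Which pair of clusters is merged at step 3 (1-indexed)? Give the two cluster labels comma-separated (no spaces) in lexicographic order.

step 1: merge (J,W) at d=3; branch lengths J→3/2, W→3/2; new cluster JW
  updated: d(JW,L)=37/2, d(JW,T)=22, d(JW,X)=9
step 2: merge (JW,X) at d=9; branch lengths JW→3, X→9/2; new cluster JWX
  updated: d(JWX,L)=62/3, d(JWX,T)=24
step 3: merge (JWX,L) at d=62/3; branch lengths JWX→35/6, L→31/3; new cluster JLWX
  updated: d(JLWX,T)=95/4
step 4: merge (JLWX,T) at d=95/4; branch lengths JLWX→37/24, T→95/8; new cluster JLTWX
final tree: ((((J:3/2,W:3/2):3,X:9/2):35/6,L:31/3):37/24,T:95/8)
total length: 481/12

JWX,L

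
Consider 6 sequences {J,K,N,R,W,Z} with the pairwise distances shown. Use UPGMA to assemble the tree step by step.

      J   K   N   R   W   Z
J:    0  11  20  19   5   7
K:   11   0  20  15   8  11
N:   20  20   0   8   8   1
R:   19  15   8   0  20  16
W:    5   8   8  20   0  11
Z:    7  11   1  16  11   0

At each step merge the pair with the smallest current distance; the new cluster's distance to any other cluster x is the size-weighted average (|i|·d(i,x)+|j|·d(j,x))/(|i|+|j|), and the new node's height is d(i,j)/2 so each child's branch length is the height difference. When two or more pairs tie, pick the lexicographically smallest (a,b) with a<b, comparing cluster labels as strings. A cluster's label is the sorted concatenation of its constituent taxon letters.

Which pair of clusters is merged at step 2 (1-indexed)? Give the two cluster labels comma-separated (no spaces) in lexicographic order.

1. join N+Z (d=1) ⇒ NZ; edges |N|=1/2, |Z|=1/2
  updated: d(J,NZ)=27/2, d(K,NZ)=31/2, d(NZ,R)=12, d(NZ,W)=19/2
2. join J+W (d=5) ⇒ JW; edges |J|=5/2, |W|=5/2
  updated: d(JW,K)=19/2, d(JW,NZ)=23/2, d(JW,R)=39/2
3. join JW+K (d=19/2) ⇒ JKW; edges |JW|=9/4, |K|=19/4
  updated: d(JKW,NZ)=77/6, d(JKW,R)=18
4. join NZ+R (d=12) ⇒ NRZ; edges |NZ|=11/2, |R|=6
  updated: d(JKW,NRZ)=131/9
5. join JKW+NRZ (d=131/9) ⇒ JKNRWZ; edges |JKW|=91/36, |NRZ|=23/18
final tree: (((J:5/2,W:5/2):9/4,K:19/4):91/36,((N:1/2,Z:1/2):11/2,R:6):23/18)
total length: 1019/36

J,W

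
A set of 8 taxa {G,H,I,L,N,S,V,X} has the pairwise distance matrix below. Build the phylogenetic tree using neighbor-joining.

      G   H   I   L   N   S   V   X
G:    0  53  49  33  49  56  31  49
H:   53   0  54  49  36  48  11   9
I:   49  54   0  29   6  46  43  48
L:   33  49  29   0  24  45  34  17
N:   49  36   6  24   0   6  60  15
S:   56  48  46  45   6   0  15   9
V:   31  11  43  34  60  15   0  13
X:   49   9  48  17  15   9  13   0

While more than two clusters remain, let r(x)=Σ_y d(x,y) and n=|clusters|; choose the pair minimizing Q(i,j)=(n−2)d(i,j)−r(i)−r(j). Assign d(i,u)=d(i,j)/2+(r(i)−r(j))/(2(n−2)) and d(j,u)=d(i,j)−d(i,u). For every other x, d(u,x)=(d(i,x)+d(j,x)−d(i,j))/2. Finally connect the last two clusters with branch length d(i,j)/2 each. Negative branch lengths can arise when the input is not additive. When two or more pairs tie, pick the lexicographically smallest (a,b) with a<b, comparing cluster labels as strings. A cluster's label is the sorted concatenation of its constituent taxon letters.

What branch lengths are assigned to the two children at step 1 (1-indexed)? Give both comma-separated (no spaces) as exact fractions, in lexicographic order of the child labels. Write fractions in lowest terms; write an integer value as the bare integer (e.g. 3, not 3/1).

115/12,-43/12

iteration 1: select I,N (d=6, Q=-435); attach at lengths (115/12, -43/12); label the merged cluster IN
  updated: d(G,IN)=46, d(H,IN)=42, d(IN,L)=47/2, d(IN,S)=23, d(IN,V)=97/2, d(IN,X)=57/2
iteration 2: select H,V (d=11, Q=-619/2); attach at lengths (229/20, -9/20); label the merged cluster HV
  updated: d(G,HV)=73/2, d(HV,IN)=159/4, d(HV,L)=36, d(HV,S)=26, d(HV,X)=11/2
iteration 3: select G,L (d=33, Q=-243); attach at lengths (99/4, 33/4); label the merged cluster GL
  updated: d(GL,HV)=79/4, d(GL,IN)=73/4, d(GL,S)=34, d(GL,X)=33/2
iteration 4: select GL,IN (d=73/4, Q=-573/4); attach at lengths (45/8, 101/8); label the merged cluster GILN
  updated: d(GILN,HV)=165/8, d(GILN,S)=155/8, d(GILN,X)=107/8
iteration 5: select GILN,S (d=155/8, Q=-69); attach at lengths (151/16, 159/16); label the merged cluster GILNS
  updated: d(GILNS,HV)=109/8, d(GILNS,X)=3/2
iteration 6: select GILNS,HV (d=109/8, Q=-165/8); attach at lengths (77/16, 141/16); label the merged cluster GHILNSV
  updated: d(GHILNSV,X)=-53/16
iteration 7: select GHILNSV,X (d=-53/16); attach at lengths (-53/32, -53/32); label the merged cluster GHILNSVX
final tree: (((((G:99/4,L:33/4):45/8,(I:115/12,N:-43/12):101/8):151/16,S:159/16):77/16,(H:229/20,V:-9/20):141/16):-53/32,X:-53/32)
total length: 1567/16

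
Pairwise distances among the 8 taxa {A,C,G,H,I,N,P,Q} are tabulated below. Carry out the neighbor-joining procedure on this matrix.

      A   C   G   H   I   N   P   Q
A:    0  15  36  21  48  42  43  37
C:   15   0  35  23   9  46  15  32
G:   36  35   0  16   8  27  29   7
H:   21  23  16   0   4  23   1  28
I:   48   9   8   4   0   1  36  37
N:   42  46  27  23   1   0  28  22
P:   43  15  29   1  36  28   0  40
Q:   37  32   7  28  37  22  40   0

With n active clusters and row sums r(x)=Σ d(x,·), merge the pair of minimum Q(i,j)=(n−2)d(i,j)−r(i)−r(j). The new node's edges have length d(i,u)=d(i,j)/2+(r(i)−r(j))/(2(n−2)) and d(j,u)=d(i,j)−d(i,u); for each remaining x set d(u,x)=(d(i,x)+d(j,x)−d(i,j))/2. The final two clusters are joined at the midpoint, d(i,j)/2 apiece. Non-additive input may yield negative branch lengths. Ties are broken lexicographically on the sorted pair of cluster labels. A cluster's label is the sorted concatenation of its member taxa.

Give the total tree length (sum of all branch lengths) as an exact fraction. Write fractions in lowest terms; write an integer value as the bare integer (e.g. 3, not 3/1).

1073/16

step 1: merge (A,C) at d=15, Q=-327; branch lengths A→157/12, C→23/12; new cluster AC
  updated: d(AC,G)=28, d(AC,H)=29/2, d(AC,I)=21, d(AC,N)=73/2, d(AC,P)=43/2, d(AC,Q)=27
step 2: merge (G,Q) at d=7, Q=-241; branch lengths G→-11/10, Q→81/10; new cluster GQ
  updated: d(AC,GQ)=24, d(GQ,H)=37/2, d(GQ,I)=19, d(GQ,N)=21, d(GQ,P)=31
step 3: merge (I,N) at d=1, Q=-373/2; branch lengths I→-49/16, N→65/16; new cluster IN
  updated: d(AC,IN)=113/4, d(GQ,IN)=39/2, d(H,IN)=13, d(IN,P)=63/2
step 4: merge (H,P) at d=1, Q=-129; branch lengths H→-35/6, P→41/6; new cluster HP
  updated: d(AC,HP)=35/2, d(GQ,HP)=97/4, d(HP,IN)=87/4
step 5: merge (AC,HP) at d=35/2, Q=-393/4; branch lengths AC→165/16, HP→115/16; new cluster ACHP
  updated: d(ACHP,GQ)=123/8, d(ACHP,IN)=65/4
step 6: merge (ACHP,GQ) at d=123/8, Q=-409/8; branch lengths ACHP→97/16, GQ→149/16; new cluster ACGHPQ
  updated: d(ACGHPQ,IN)=163/16
step 7: merge (ACGHPQ,IN) at d=163/16; branch lengths ACGHPQ→163/32, IN→163/32; new cluster ACGHINPQ
final tree: ((((A:157/12,C:23/12):165/16,(H:-35/6,P:41/6):115/16):97/16,(G:-11/10,Q:81/10):149/16):163/32,(I:-49/16,N:65/16):163/32)
total length: 1073/16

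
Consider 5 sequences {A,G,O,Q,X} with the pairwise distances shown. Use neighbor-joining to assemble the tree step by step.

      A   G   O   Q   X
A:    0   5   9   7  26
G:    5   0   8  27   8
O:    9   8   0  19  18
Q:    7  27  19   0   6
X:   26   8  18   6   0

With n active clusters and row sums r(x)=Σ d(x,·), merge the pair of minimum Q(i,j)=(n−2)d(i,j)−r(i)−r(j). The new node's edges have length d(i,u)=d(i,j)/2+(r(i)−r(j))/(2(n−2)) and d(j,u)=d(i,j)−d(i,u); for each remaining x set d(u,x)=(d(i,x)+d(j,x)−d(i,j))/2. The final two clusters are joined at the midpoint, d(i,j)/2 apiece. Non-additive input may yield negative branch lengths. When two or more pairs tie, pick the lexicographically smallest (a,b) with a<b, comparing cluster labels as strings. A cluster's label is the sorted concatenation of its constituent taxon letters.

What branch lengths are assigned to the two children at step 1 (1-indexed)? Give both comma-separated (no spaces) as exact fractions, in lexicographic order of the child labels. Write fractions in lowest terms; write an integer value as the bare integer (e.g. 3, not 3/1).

19/6,17/6

1. join Q+X (d=6, Q=-99) ⇒ QX; edges |Q|=19/6, |X|=17/6
  updated: d(A,QX)=27/2, d(G,QX)=29/2, d(O,QX)=31/2
2. join A+G (d=5, Q=-45) ⇒ AG; edges |A|=5/2, |G|=5/2
  updated: d(AG,O)=6, d(AG,QX)=23/2
3. join AG+O (d=6, Q=-33) ⇒ AGO; edges |AG|=1, |O|=5
  updated: d(AGO,QX)=21/2
4. join AGO+QX (d=21/2) ⇒ AGOQX; edges |AGO|=21/4, |QX|=21/4
final tree: (((A:5/2,G:5/2):1,O:5):21/4,(Q:19/6,X:17/6):21/4)
total length: 55/2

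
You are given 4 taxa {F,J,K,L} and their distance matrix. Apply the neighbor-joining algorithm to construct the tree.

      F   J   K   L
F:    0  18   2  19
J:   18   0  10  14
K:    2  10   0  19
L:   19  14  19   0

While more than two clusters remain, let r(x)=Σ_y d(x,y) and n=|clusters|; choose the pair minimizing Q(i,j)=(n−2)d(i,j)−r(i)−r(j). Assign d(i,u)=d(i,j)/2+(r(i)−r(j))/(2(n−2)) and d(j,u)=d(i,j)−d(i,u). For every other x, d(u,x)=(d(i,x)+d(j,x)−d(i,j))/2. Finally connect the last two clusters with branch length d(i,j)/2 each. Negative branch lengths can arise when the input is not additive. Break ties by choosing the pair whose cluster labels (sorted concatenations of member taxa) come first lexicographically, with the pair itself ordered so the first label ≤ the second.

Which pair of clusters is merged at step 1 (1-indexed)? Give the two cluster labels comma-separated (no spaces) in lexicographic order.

F,K

1. join F+K (d=2, Q=-66) ⇒ FK; edges |F|=3, |K|=-1
  updated: d(FK,J)=13, d(FK,L)=18
2. join FK+J (d=13, Q=-45) ⇒ FJK; edges |FK|=17/2, |J|=9/2
  updated: d(FJK,L)=19/2
3. join FJK+L (d=19/2) ⇒ FJKL; edges |FJK|=19/4, |L|=19/4
final tree: (((F:3,K:-1):17/2,J:9/2):19/4,L:19/4)
total length: 49/2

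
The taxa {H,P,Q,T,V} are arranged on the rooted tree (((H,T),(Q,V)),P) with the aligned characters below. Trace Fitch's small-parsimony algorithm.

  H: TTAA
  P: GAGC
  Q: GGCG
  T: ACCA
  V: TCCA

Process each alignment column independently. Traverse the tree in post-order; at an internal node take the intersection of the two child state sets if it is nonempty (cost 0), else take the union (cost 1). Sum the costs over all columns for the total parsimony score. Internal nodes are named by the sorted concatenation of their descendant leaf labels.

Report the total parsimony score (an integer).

10

HT@0: {T} ∪ {A} = {A,T} (union, +1)
QV@0: {G} ∪ {T} = {G,T} (union, +1)
HQTV@0: {A,T} ∩ {G,T} = {T} (intersection, +0)
HPQTV@0: {T} ∪ {G} = {G,T} (union, +1)
HT@1: {T} ∪ {C} = {C,T} (union, +1)
QV@1: {G} ∪ {C} = {C,G} (union, +1)
HQTV@1: {C,T} ∩ {C,G} = {C} (intersection, +0)
HPQTV@1: {C} ∪ {A} = {A,C} (union, +1)
HT@2: {A} ∪ {C} = {A,C} (union, +1)
QV@2: {C} ∩ {C} = {C} (intersection, +0)
HQTV@2: {A,C} ∩ {C} = {C} (intersection, +0)
HPQTV@2: {C} ∪ {G} = {C,G} (union, +1)
HT@3: {A} ∩ {A} = {A} (intersection, +0)
QV@3: {G} ∪ {A} = {A,G} (union, +1)
HQTV@3: {A} ∩ {A,G} = {A} (intersection, +0)
HPQTV@3: {A} ∪ {C} = {A,C} (union, +1)
per-site changes: [3, 3, 2, 2]; total = 10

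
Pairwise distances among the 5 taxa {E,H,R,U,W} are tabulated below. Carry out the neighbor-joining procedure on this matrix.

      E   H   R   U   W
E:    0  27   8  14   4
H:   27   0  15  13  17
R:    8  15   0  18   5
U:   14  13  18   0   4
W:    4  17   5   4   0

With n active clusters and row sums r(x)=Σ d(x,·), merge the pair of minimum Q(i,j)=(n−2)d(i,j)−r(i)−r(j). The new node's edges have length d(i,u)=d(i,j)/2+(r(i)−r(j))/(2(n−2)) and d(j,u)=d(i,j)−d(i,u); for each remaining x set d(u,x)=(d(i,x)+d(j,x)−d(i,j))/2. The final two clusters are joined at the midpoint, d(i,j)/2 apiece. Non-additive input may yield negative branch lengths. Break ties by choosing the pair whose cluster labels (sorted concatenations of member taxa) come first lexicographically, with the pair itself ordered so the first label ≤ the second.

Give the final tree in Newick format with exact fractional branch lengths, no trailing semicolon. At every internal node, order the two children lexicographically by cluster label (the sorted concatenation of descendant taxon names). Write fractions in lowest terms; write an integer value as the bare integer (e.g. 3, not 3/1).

(((E:19/4,R:13/4):9/4,(H:31/3,U:8/3):23/4):-7/8,W:-7/8)

step 1: merge (H,U) at d=13, Q=-82; branch lengths H→31/3, U→8/3; new cluster HU
  updated: d(E,HU)=14, d(HU,R)=10, d(HU,W)=4
step 2: merge (E,R) at d=8, Q=-33; branch lengths E→19/4, R→13/4; new cluster ER
  updated: d(ER,HU)=8, d(ER,W)=1/2
step 3: merge (ER,HU) at d=8, Q=-25/2; branch lengths ER→9/4, HU→23/4; new cluster EHRU
  updated: d(EHRU,W)=-7/4
step 4: merge (EHRU,W) at d=-7/4; branch lengths EHRU→-7/8, W→-7/8; new cluster EHRUW
final tree: (((E:19/4,R:13/4):9/4,(H:31/3,U:8/3):23/4):-7/8,W:-7/8)
total length: 109/4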